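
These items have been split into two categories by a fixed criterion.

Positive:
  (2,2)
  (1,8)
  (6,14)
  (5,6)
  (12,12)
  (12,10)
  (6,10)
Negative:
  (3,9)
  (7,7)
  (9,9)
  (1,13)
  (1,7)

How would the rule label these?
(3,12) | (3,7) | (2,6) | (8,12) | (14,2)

Positive, Negative, Positive, Positive, Positive

The rule appears to be: second is even.
Positive: (3,12), since second 12.
Negative: (3,7), since second 7.
Positive: (2,6), since second 6.
Positive: (8,12), since second 12.
Positive: (14,2), since second 2.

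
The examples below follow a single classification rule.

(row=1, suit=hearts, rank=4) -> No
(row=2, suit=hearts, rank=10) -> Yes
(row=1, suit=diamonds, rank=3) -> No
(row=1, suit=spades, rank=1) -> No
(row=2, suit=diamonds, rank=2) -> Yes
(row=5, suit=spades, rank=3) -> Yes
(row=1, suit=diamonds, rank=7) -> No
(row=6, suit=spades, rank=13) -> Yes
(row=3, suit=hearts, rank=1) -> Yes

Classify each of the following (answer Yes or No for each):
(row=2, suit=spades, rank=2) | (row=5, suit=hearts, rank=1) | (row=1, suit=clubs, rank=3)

Yes, Yes, No

The simplest hypothesis consistent with all the labels is: row ≥ 2.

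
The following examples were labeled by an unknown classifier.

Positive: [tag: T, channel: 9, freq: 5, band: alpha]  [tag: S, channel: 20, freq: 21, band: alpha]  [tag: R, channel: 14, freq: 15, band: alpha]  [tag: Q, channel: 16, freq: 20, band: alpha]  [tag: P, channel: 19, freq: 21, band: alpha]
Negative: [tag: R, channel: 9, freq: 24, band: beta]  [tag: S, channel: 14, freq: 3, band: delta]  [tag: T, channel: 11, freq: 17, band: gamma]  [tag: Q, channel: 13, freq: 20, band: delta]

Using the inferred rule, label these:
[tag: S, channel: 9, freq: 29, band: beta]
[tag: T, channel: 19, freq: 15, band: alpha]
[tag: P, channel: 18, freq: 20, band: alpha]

Negative, Positive, Positive

Checking candidate rules against both groups, what survives is: band is alpha.
Negative: [tag: S, channel: 9, freq: 29, band: beta], since band is beta.
Positive: [tag: T, channel: 19, freq: 15, band: alpha], since band is alpha.
Positive: [tag: P, channel: 18, freq: 20, band: alpha], since band is alpha.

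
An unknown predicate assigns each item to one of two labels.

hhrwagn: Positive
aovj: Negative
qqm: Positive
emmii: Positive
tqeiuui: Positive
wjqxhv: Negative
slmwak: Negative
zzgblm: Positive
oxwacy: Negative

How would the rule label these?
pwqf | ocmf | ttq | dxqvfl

Negative, Negative, Positive, Negative

Rule: has a double letter. This holds for each 'Positive' example and fails for each 'Negative' one.
pwqf: Negative (no doubled letter).
ocmf: Negative (no doubled letter).
ttq: Positive ('tt' doubled).
dxqvfl: Negative (no doubled letter).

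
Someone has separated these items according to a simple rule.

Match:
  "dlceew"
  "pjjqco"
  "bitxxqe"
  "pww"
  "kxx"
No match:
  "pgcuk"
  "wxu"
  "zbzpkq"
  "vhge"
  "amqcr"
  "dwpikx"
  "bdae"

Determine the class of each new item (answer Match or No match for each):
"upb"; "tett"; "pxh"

The simplest hypothesis consistent with all the labels is: has a double letter.
"upb" → no doubled letter → No match.
"tett" → 'tt' doubled → Match.
"pxh" → no doubled letter → No match.

No match, Match, No match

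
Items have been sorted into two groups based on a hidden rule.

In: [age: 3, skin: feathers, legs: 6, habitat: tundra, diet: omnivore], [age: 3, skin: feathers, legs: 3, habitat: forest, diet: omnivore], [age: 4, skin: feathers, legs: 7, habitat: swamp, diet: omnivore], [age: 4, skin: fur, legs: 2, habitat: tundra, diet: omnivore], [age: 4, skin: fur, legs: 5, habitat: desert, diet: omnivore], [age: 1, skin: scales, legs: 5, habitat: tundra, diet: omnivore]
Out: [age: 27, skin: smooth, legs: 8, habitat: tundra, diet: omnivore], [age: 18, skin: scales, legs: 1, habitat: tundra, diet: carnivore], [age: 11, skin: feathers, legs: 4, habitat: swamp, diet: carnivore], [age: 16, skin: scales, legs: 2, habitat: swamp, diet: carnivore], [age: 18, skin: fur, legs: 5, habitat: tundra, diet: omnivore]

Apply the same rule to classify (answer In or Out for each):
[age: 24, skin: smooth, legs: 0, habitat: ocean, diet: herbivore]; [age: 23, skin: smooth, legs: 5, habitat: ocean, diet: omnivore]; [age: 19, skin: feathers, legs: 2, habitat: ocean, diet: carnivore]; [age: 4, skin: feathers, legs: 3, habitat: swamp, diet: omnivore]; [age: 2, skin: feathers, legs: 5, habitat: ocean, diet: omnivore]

Out, Out, Out, In, In

The common property of the 'In' items is: age ≤ 4. No 'Out' item has it.
[age: 24, skin: smooth, legs: 0, habitat: ocean, diet: herbivore]: age = 24 — fails the rule, so Out.
[age: 23, skin: smooth, legs: 5, habitat: ocean, diet: omnivore]: age = 23 — fails the rule, so Out.
[age: 19, skin: feathers, legs: 2, habitat: ocean, diet: carnivore]: age = 19 — fails the rule, so Out.
[age: 4, skin: feathers, legs: 3, habitat: swamp, diet: omnivore]: age = 4 — satisfies this, so In.
[age: 2, skin: feathers, legs: 5, habitat: ocean, diet: omnivore]: age = 2 — satisfies this, so In.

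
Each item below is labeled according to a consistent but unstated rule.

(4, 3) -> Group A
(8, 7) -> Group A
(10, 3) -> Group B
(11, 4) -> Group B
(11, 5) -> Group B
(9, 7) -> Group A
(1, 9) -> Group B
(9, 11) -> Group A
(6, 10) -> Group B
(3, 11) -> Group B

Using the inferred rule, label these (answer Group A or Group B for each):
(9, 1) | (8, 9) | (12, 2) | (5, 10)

A rule that fits every label: |first − second| ≤ 2 — true of each 'Group A' example, false of each 'Group B' one.

Group B, Group A, Group B, Group B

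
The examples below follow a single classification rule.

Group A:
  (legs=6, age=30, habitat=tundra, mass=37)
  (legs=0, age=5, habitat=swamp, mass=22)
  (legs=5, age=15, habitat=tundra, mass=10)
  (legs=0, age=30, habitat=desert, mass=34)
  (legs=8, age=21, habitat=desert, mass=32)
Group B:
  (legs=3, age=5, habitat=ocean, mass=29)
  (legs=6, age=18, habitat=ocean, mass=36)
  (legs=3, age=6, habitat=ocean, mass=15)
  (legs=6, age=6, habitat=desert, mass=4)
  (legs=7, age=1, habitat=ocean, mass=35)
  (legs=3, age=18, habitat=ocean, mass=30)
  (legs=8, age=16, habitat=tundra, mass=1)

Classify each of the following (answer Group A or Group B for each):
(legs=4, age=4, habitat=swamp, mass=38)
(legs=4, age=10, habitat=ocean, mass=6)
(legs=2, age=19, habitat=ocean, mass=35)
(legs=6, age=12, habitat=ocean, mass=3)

One predicate separates the groups cleanly: habitat is not ocean AND mass ≥ 10.
(legs=4, age=4, habitat=swamp, mass=38) — habitat is swamp, mass = 38, hence Group A. (legs=4, age=10, habitat=ocean, mass=6) — habitat is ocean, mass = 6, hence Group B. (legs=2, age=19, habitat=ocean, mass=35) — habitat is ocean, mass = 35, hence Group B. (legs=6, age=12, habitat=ocean, mass=3) — habitat is ocean, mass = 3, hence Group B.

Group A, Group B, Group B, Group B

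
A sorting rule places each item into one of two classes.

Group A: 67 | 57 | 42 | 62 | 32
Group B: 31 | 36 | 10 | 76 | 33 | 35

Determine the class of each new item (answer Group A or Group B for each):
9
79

Group B, Group B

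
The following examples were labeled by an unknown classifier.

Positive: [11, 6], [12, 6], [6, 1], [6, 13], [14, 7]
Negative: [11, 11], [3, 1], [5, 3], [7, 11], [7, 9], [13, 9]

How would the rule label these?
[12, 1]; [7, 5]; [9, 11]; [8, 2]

Positive, Negative, Negative, Positive

The distinguishing property — product is even — holds for all the 'Positive' cases and none of the 'Negative' cases.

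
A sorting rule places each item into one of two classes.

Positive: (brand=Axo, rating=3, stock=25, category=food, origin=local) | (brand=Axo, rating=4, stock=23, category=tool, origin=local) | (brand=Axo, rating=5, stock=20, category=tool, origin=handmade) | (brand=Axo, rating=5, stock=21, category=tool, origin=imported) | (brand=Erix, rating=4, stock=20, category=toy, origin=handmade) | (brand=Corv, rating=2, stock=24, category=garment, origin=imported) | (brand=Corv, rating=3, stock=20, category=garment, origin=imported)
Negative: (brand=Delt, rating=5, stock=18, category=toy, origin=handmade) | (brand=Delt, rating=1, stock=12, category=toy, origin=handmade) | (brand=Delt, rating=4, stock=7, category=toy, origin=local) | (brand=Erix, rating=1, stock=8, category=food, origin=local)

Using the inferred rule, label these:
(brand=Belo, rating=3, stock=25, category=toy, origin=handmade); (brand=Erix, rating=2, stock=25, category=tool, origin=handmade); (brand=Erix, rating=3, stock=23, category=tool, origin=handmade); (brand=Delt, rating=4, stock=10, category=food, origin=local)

Positive, Positive, Positive, Negative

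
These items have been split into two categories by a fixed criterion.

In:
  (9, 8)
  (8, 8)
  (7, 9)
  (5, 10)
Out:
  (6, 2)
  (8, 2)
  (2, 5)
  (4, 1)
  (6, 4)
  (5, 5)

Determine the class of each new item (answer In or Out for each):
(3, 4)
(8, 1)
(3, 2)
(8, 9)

Out, Out, Out, In

All 'In' examples share one property — sum ≥ 15 — and every 'Out' example lacks it.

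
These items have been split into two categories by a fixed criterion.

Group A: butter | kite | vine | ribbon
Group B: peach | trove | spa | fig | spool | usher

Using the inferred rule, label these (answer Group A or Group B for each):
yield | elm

Group B, Group B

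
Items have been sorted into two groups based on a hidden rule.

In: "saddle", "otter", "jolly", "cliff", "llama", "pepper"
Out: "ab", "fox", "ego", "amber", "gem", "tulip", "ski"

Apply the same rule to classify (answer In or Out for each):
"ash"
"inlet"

Out, Out

The classifier is using: has a double letter.
"ash": Out (no doubled letter). "inlet": Out (no doubled letter).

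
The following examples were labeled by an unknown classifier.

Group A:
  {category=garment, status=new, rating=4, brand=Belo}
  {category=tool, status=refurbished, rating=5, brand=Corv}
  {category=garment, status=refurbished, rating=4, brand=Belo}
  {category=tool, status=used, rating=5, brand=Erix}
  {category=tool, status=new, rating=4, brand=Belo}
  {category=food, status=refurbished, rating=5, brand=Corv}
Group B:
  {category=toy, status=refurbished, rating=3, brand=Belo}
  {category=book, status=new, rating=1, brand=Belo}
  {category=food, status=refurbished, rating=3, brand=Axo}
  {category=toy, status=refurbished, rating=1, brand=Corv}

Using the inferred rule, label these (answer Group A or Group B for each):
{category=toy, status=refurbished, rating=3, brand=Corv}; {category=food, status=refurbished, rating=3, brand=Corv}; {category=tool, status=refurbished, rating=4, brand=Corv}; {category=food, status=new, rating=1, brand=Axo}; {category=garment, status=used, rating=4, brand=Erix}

Group B, Group B, Group A, Group B, Group A

One predicate separates the groups cleanly: rating ≥ 4.
Group B: {category=toy, status=refurbished, rating=3, brand=Corv}, since rating = 3.
Group B: {category=food, status=refurbished, rating=3, brand=Corv}, since rating = 3.
Group A: {category=tool, status=refurbished, rating=4, brand=Corv}, since rating = 4.
Group B: {category=food, status=new, rating=1, brand=Axo}, since rating = 1.
Group A: {category=garment, status=used, rating=4, brand=Erix}, since rating = 4.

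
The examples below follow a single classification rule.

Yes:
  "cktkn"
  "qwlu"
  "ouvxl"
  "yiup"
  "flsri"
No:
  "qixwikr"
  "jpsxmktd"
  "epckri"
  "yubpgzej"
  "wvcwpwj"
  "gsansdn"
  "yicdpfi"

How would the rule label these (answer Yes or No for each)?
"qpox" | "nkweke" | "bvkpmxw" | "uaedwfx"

The classifier is using: length ≤ 5.
Yes: "qpox", since length 4.
No: "nkweke", since length 6.
No: "bvkpmxw", since length 7.
No: "uaedwfx", since length 7.

Yes, No, No, No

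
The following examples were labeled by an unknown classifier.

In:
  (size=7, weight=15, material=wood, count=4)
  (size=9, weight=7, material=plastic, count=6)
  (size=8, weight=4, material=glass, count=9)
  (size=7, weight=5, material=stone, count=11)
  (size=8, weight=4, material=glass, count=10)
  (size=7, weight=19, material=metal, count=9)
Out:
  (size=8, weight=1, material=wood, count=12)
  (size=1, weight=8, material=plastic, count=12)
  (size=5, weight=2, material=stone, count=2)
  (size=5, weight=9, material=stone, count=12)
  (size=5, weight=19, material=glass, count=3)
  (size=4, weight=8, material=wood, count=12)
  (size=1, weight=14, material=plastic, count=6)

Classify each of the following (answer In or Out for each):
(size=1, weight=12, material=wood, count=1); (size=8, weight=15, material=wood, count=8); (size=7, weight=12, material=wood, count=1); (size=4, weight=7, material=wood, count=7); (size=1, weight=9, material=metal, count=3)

Out, In, In, Out, Out

The simplest hypothesis consistent with all the labels is: size ≥ 7 AND count ≤ 11.
(size=1, weight=12, material=wood, count=1) → size = 1, count = 1 → Out.
(size=8, weight=15, material=wood, count=8) → size = 8, count = 8 → In.
(size=7, weight=12, material=wood, count=1) → size = 7, count = 1 → In.
(size=4, weight=7, material=wood, count=7) → size = 4, count = 7 → Out.
(size=1, weight=9, material=metal, count=3) → size = 1, count = 3 → Out.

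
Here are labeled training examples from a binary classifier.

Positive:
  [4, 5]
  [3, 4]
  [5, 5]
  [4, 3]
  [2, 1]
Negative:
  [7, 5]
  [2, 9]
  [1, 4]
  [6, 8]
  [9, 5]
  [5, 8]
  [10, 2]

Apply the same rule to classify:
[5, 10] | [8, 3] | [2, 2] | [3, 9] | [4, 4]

Negative, Negative, Positive, Negative, Positive

The distinguishing property — |first − second| ≤ 1 — holds for all the 'Positive' cases and none of the 'Negative' cases.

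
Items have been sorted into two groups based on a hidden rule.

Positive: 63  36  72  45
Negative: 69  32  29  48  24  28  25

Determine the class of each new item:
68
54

Negative, Positive

The classifier is using: multiple of 9.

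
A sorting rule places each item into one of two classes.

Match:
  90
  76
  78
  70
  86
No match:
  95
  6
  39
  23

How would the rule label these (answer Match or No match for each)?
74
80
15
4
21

Match, Match, No match, No match, No match

The common property of the 'Match' items is: even AND at least 23. No 'No match' item has it.
Match: 74, since 74 is even, 74 ≥ 23.
Match: 80, since 80 is even, 80 ≥ 23.
No match: 15, since 15 is odd, 15 < 23.
No match: 4, since 4 is even, 4 < 23.
No match: 21, since 21 is odd, 21 < 23.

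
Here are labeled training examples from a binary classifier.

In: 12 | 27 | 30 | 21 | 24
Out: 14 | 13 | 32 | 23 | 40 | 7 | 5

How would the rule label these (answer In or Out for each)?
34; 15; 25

Out, In, Out

The distinguishing property — multiple of 3 — holds for all the 'In' cases and none of the 'Out' cases.
34: Out (34 = 3·11 + 1).
15: In (15 = 3·5).
25: Out (25 = 3·8 + 1).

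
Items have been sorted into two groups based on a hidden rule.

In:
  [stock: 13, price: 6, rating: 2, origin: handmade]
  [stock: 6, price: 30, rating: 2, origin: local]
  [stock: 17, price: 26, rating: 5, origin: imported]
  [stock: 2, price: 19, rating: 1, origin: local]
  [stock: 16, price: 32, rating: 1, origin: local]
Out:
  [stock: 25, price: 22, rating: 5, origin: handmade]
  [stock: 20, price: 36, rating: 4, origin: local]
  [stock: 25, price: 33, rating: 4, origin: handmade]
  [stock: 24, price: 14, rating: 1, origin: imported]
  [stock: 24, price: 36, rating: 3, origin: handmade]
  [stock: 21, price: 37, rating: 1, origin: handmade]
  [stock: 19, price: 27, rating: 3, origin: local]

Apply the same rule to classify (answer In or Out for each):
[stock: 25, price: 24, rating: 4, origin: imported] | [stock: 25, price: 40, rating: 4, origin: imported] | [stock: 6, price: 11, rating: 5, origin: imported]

Out, Out, In

The rule appears to be: stock ≤ 17.
[stock: 25, price: 24, rating: 4, origin: imported] — stock = 25, hence Out.
[stock: 25, price: 40, rating: 4, origin: imported] — stock = 25, hence Out.
[stock: 6, price: 11, rating: 5, origin: imported] — stock = 6, hence In.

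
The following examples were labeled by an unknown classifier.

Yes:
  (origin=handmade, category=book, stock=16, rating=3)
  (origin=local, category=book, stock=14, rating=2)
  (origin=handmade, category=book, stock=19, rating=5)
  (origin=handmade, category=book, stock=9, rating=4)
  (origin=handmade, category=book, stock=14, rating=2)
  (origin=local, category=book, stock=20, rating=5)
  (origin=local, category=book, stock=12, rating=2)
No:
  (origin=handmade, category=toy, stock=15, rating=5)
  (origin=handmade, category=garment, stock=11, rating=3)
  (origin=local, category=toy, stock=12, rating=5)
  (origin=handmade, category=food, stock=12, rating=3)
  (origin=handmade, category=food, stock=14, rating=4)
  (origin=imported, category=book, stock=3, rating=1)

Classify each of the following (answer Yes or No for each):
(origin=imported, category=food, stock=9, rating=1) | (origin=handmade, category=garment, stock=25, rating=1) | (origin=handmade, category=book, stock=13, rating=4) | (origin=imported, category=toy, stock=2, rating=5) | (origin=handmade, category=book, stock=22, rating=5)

No, No, Yes, No, Yes

The classifier is using: category is book AND stock ≥ 9.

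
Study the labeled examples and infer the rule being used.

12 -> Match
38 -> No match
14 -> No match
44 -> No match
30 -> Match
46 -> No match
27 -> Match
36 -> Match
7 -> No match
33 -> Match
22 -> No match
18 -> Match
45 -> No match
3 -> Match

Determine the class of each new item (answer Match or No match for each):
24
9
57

Match, Match, No match

The distinguishing property — multiple of 3 AND at most 36 — holds for all the 'Match' cases and none of the 'No match' cases.
24 → 24 = 3·8, 24 ≤ 36 → Match.
9 → 9 = 3·3, 9 ≤ 36 → Match.
57 → 57 = 3·19, 57 > 36 → No match.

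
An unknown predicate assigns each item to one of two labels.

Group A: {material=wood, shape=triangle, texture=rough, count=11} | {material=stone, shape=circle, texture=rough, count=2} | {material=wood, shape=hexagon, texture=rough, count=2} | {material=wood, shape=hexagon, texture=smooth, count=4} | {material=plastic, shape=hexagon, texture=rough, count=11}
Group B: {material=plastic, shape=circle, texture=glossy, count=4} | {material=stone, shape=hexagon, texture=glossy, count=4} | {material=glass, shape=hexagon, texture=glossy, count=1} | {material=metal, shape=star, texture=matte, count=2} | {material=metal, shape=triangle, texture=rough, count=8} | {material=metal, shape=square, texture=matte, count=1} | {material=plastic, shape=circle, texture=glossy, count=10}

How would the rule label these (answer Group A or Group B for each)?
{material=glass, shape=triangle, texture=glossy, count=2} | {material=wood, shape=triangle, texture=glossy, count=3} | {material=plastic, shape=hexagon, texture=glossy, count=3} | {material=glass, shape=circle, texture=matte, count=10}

Group B, Group B, Group B, Group A

A rule that fits every label: texture is not glossy AND material is not metal — true of each 'Group A' example, false of each 'Group B' one.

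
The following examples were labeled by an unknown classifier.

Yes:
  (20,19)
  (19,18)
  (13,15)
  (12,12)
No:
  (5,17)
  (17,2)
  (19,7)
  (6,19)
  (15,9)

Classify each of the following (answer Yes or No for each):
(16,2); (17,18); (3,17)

The simplest hypothesis consistent with all the labels is: min ≥ 12.
(16,2): min 2, doesn't match → No.
(17,18): min 17, matches → Yes.
(3,17): min 3, doesn't match → No.

No, Yes, No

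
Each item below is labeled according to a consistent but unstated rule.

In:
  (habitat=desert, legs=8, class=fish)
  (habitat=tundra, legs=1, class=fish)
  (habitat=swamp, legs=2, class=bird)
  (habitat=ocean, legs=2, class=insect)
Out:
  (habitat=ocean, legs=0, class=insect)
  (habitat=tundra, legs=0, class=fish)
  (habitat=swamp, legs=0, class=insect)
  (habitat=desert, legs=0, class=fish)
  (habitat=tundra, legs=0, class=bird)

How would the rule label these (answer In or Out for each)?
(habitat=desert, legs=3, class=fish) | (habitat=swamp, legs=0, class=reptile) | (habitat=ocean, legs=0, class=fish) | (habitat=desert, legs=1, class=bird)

In, Out, Out, In

The distinguishing property — legs ≥ 1 — holds for all the 'In' cases and none of the 'Out' cases.
(habitat=desert, legs=3, class=fish) — legs = 3, hence In.
(habitat=swamp, legs=0, class=reptile) — legs = 0, hence Out.
(habitat=ocean, legs=0, class=fish) — legs = 0, hence Out.
(habitat=desert, legs=1, class=bird) — legs = 1, hence In.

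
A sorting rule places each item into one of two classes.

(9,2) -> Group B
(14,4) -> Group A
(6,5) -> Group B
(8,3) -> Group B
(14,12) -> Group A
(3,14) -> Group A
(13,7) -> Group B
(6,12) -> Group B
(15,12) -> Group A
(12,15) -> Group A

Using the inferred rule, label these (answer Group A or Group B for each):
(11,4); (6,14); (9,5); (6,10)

Group B, Group A, Group B, Group B

A rule that fits every label: max ≥ 14 — true of each 'Group A' example, false of each 'Group B' one.
(11,4): max 11, does not satisfy this → Group B. (6,14): max 14, qualifies → Group A. (9,5): max 9, does not satisfy this → Group B. (6,10): max 10, does not satisfy this → Group B.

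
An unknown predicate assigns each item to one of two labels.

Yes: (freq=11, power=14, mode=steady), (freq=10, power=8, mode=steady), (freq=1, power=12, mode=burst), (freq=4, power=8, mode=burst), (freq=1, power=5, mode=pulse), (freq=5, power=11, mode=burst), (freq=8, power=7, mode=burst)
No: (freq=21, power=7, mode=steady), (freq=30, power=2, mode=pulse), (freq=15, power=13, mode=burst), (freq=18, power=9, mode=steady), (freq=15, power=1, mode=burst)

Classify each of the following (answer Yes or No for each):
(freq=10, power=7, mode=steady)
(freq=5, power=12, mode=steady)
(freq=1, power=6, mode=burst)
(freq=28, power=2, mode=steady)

The rule appears to be: freq ≤ 11.
(freq=10, power=7, mode=steady) → freq = 10 → Yes.
(freq=5, power=12, mode=steady) → freq = 5 → Yes.
(freq=1, power=6, mode=burst) → freq = 1 → Yes.
(freq=28, power=2, mode=steady) → freq = 28 → No.

Yes, Yes, Yes, No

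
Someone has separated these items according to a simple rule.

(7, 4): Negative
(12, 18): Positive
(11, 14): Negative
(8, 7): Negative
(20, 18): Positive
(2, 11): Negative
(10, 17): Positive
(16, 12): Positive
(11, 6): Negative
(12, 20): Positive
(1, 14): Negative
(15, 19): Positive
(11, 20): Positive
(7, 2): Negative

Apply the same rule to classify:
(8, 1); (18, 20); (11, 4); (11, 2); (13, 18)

Negative, Positive, Negative, Negative, Positive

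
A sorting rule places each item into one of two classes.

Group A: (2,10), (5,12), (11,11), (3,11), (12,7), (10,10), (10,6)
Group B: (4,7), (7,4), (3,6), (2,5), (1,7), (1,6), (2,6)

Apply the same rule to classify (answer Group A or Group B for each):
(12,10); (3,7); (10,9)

Group A, Group B, Group A

The common property of the 'Group A' items is: sum ≥ 12. No 'Group B' item has it.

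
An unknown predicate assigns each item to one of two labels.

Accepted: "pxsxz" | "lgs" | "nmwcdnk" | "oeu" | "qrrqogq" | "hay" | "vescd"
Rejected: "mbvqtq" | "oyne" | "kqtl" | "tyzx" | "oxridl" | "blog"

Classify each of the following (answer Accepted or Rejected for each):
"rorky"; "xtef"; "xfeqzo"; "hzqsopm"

Accepted, Rejected, Rejected, Accepted

'Accepted' ⟺ odd length.
"rorky": Accepted (length 5).
"xtef": Rejected (length 4).
"xfeqzo": Rejected (length 6).
"hzqsopm": Accepted (length 7).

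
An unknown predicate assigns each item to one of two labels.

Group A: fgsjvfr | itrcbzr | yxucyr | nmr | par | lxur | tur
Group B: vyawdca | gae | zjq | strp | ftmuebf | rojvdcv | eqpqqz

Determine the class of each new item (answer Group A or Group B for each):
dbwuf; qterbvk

The distinguishing property — ends with 'r' — holds for all the 'Group A' cases and none of the 'Group B' cases.
Group B: dbwuf, since ends with 'f'.
Group B: qterbvk, since ends with 'k'.

Group B, Group B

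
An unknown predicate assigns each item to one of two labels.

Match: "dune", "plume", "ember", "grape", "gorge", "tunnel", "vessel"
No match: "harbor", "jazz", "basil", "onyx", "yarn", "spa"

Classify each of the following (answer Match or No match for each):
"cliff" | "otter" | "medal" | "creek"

The pattern is that an item is 'Match' exactly when: contains 'e'.
"cliff" — no 'e', hence No match.
"otter" — has 'e', hence Match.
"medal" — has 'e', hence Match.
"creek" — has 'e', hence Match.

No match, Match, Match, Match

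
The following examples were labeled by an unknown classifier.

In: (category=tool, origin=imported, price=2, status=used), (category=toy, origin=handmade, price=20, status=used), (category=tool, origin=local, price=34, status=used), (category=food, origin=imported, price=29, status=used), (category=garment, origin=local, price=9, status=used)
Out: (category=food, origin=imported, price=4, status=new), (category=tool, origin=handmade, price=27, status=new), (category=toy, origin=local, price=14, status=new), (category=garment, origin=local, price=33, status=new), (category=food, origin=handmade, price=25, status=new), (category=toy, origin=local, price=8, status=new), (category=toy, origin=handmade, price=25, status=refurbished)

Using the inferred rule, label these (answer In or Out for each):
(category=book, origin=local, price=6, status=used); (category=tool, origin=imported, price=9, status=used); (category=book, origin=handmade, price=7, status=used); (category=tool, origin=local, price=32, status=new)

In, In, In, Out

Checking candidate rules against both groups, what survives is: status is used.
(category=book, origin=local, price=6, status=used): status is used, matches → In. (category=tool, origin=imported, price=9, status=used): status is used, matches → In. (category=book, origin=handmade, price=7, status=used): status is used, matches → In. (category=tool, origin=local, price=32, status=new): status is new, does not fit → Out.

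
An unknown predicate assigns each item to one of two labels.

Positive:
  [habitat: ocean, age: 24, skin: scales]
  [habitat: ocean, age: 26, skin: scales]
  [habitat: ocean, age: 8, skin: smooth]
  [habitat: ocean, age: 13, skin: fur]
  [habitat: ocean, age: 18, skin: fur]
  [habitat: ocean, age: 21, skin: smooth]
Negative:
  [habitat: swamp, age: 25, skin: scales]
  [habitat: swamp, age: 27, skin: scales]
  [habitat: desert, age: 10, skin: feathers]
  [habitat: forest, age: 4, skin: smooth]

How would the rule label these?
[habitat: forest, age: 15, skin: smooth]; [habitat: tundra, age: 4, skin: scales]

Negative, Negative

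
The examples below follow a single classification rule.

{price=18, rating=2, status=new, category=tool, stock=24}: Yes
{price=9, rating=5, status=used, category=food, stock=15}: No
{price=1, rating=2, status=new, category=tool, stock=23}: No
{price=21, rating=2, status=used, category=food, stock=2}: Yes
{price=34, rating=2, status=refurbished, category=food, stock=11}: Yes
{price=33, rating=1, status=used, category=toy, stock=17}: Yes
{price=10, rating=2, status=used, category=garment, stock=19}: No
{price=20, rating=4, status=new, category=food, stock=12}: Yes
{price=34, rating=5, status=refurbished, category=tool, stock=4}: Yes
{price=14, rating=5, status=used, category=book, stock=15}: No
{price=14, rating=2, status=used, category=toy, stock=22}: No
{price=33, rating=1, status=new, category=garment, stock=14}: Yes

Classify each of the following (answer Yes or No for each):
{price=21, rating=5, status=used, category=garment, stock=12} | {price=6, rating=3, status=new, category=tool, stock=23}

Yes, No

The pattern is that an item is 'Yes' exactly when: price ≥ 18.
Yes: {price=21, rating=5, status=used, category=garment, stock=12}, since price = 21.
No: {price=6, rating=3, status=new, category=tool, stock=23}, since price = 6.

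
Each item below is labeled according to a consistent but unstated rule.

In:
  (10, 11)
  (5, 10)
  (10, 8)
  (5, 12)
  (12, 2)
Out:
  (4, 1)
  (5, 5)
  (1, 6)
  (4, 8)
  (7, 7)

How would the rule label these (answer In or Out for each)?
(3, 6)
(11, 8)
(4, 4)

Out, In, Out

A rule that fits every label: max ≥ 10 — true of each 'In' example, false of each 'Out' one.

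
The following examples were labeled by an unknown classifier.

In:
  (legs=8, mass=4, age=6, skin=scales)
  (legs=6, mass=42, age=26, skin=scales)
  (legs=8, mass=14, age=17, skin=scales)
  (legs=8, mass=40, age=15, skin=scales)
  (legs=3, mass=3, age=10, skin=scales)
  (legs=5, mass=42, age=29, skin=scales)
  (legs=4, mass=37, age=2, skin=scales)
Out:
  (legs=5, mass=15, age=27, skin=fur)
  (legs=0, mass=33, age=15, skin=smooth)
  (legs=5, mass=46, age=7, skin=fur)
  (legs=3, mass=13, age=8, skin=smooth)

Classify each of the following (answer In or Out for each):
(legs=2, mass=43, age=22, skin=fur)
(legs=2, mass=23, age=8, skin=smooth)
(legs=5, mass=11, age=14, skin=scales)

Out, Out, In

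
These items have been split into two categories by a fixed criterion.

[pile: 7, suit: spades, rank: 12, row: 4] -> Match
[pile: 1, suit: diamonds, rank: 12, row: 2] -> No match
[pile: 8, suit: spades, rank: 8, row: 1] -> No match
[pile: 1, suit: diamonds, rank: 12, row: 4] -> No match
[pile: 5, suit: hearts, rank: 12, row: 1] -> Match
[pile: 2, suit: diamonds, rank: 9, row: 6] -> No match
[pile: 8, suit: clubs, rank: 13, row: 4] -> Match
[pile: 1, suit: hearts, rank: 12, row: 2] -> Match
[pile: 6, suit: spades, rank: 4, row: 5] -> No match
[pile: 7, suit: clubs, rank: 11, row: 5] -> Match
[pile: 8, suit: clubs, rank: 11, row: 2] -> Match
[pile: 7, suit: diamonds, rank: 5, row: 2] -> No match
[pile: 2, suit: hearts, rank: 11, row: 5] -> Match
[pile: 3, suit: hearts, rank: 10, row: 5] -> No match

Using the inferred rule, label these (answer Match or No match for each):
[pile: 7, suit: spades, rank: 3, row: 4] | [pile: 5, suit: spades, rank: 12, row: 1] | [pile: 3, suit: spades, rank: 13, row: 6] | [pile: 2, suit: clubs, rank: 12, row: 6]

A rule that fits every label: suit is not diamonds AND rank ≥ 11 — true of each 'Match' example, false of each 'No match' one.
[pile: 7, suit: spades, rank: 3, row: 4]: suit is spades, rank = 3, does not satisfy this → No match. [pile: 5, suit: spades, rank: 12, row: 1]: suit is spades, rank = 12, checks out → Match. [pile: 3, suit: spades, rank: 13, row: 6]: suit is spades, rank = 13, checks out → Match. [pile: 2, suit: clubs, rank: 12, row: 6]: suit is clubs, rank = 12, checks out → Match.

No match, Match, Match, Match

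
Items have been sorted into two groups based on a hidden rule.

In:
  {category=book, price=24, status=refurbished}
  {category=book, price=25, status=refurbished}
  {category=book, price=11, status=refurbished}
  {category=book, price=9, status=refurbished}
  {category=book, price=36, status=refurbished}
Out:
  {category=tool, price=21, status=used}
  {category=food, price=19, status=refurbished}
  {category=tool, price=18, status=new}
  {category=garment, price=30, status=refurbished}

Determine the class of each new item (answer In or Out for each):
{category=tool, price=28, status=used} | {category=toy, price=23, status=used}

The simplest hypothesis consistent with all the labels is: category is book.
{category=tool, price=28, status=used}: category is tool, does not satisfy this → Out.
{category=toy, price=23, status=used}: category is toy, does not satisfy this → Out.

Out, Out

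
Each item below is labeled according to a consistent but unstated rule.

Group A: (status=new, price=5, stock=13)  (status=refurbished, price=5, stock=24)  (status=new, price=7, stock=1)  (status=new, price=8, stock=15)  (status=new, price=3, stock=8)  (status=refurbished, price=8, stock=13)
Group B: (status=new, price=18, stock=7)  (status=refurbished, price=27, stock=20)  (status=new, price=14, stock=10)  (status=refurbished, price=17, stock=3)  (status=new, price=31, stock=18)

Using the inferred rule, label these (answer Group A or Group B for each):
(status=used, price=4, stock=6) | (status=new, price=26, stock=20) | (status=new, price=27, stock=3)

Group A, Group B, Group B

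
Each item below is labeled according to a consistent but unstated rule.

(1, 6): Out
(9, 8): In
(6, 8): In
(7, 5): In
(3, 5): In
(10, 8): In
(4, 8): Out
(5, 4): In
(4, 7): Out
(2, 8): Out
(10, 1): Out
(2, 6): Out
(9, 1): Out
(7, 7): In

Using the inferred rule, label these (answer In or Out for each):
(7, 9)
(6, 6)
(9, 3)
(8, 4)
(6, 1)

The rule appears to be: |first − second| ≤ 2.
(7, 9): In (|7−9| = 2). (6, 6): In (|6−6| = 0). (9, 3): Out (|9−3| = 6). (8, 4): Out (|8−4| = 4). (6, 1): Out (|6−1| = 5).

In, In, Out, Out, Out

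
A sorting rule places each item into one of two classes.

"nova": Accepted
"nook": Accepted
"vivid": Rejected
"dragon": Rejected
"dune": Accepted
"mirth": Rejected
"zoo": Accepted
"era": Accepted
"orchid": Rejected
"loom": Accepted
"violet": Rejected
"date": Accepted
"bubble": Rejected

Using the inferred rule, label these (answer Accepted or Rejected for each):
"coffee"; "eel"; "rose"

Rule: length ≤ 4. This holds for each 'Accepted' example and fails for each 'Rejected' one.
"coffee" — length 6, hence Rejected.
"eel" — length 3, hence Accepted.
"rose" — length 4, hence Accepted.

Rejected, Accepted, Accepted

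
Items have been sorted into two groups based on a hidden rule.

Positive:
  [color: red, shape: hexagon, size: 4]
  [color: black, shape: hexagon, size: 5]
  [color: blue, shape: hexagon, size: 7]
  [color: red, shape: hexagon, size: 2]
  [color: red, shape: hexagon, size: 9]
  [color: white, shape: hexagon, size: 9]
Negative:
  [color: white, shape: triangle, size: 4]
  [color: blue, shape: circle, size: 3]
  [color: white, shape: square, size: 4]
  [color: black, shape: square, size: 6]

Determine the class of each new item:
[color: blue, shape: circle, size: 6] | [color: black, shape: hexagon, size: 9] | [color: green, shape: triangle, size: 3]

Negative, Positive, Negative

Checking candidate rules against both groups, what survives is: shape is hexagon.
Negative: [color: blue, shape: circle, size: 6], since shape is circle.
Positive: [color: black, shape: hexagon, size: 9], since shape is hexagon.
Negative: [color: green, shape: triangle, size: 3], since shape is triangle.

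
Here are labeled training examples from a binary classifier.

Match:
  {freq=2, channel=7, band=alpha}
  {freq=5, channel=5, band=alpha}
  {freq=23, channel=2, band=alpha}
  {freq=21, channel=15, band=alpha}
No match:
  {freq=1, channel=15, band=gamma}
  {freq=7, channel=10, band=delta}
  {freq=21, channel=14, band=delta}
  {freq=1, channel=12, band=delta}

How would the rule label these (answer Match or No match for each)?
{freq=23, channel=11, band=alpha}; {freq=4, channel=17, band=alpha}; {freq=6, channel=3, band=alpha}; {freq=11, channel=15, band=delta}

Checking candidate rules against both groups, what survives is: band is alpha.
{freq=23, channel=11, band=alpha}: band is alpha, has this property → Match.
{freq=4, channel=17, band=alpha}: band is alpha, has this property → Match.
{freq=6, channel=3, band=alpha}: band is alpha, has this property → Match.
{freq=11, channel=15, band=delta}: band is delta, fails the rule → No match.

Match, Match, Match, No match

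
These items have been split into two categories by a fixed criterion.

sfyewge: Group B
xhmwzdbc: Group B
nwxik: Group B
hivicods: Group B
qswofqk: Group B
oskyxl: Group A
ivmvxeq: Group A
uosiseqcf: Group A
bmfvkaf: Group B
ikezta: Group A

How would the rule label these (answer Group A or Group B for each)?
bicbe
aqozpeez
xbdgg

The distinguishing property — starts with a vowel — holds for all the 'Group A' cases and none of the 'Group B' cases.
bicbe → starts with 'b' → Group B.
aqozpeez → starts with 'a' → Group A.
xbdgg → starts with 'x' → Group B.

Group B, Group A, Group B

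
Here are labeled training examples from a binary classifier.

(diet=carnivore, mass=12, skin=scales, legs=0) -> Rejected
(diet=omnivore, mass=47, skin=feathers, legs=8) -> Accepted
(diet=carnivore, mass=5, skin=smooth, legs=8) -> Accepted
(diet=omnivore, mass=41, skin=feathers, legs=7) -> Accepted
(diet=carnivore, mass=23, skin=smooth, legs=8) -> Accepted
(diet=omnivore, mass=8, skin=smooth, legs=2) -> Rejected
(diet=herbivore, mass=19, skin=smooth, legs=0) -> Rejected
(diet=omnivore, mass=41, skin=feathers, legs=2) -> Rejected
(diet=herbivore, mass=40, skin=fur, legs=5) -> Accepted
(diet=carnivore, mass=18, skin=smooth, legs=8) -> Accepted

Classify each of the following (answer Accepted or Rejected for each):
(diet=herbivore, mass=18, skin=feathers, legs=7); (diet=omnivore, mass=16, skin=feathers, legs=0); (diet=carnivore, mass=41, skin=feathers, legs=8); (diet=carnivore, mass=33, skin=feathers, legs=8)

Accepted, Rejected, Accepted, Accepted

The classifier is using: legs ≥ 5.
(diet=herbivore, mass=18, skin=feathers, legs=7) → legs = 7 → Accepted. (diet=omnivore, mass=16, skin=feathers, legs=0) → legs = 0 → Rejected. (diet=carnivore, mass=41, skin=feathers, legs=8) → legs = 8 → Accepted. (diet=carnivore, mass=33, skin=feathers, legs=8) → legs = 8 → Accepted.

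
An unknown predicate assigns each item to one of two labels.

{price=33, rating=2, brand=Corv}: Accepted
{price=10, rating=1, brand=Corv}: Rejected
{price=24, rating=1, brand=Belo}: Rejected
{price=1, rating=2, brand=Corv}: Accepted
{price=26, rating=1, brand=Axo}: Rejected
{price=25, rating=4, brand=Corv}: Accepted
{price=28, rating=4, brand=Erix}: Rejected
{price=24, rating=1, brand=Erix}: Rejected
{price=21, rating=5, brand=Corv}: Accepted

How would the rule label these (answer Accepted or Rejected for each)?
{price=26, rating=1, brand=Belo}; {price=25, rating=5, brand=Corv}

The rule appears to be: price is odd.
Rejected: {price=26, rating=1, brand=Belo}, since price = 26.
Accepted: {price=25, rating=5, brand=Corv}, since price = 25.

Rejected, Accepted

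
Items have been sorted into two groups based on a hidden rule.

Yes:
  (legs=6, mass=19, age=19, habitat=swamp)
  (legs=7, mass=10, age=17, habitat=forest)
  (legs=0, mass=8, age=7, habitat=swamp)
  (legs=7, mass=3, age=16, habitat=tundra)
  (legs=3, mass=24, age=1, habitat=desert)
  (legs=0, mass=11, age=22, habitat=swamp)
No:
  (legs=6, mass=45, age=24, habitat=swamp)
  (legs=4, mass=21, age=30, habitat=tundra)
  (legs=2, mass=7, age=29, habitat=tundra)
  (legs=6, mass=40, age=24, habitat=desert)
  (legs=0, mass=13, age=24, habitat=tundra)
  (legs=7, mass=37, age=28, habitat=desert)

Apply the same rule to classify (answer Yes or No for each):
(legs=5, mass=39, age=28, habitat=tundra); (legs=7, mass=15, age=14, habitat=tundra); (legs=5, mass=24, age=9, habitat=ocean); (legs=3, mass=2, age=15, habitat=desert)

No, Yes, Yes, Yes

Rule: age ≤ 22. This holds for each 'Yes' example and fails for each 'No' one.
No: (legs=5, mass=39, age=28, habitat=tundra), since age = 28.
Yes: (legs=7, mass=15, age=14, habitat=tundra), since age = 14.
Yes: (legs=5, mass=24, age=9, habitat=ocean), since age = 9.
Yes: (legs=3, mass=2, age=15, habitat=desert), since age = 15.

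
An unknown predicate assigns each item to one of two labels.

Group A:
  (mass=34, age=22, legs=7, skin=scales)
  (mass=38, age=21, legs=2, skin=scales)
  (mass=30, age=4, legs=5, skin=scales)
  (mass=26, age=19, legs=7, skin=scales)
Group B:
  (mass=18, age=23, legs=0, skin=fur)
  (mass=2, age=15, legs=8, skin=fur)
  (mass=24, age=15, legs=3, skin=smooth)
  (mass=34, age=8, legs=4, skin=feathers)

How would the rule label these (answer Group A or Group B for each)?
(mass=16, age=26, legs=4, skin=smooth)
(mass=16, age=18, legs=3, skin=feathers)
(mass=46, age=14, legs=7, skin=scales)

Rule: skin is scales. This holds for each 'Group A' example and fails for each 'Group B' one.

Group B, Group B, Group A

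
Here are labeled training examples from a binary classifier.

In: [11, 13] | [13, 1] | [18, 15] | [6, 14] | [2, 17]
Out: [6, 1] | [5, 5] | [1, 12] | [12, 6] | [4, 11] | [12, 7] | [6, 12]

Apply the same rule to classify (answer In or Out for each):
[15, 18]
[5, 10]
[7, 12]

The classifier is using: max ≥ 13.
[15, 18]: max 18, qualifies → In.
[5, 10]: max 10, does not pass → Out.
[7, 12]: max 12, does not pass → Out.

In, Out, Out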